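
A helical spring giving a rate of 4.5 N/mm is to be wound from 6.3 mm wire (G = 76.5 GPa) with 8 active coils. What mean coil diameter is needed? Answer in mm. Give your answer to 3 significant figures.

D = (Gd⁴/(8N_a·k))^(1/3) = (76.5×10³·6.3⁴/(8·8·4.5))^(1/3)
  = (418438)^(1/3) = 74.7958 mm

74.8 mm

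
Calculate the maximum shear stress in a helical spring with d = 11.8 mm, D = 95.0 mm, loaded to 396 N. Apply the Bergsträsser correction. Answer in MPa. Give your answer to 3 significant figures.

68.3 MPa

Spring index C = D/d = 95.0/11.8 = 8.0508
K_B = (4C+2)/(4C−3) = 34.203/29.203 = 1.1712
τ₀ = 8FD/(πd³) = 8·396·95.0/(π·11.8³) = 300960/5161.7 = 58.306 MPa
τ_max = K·τ₀ = 1.1712 × 58.306 = 68.289 MPa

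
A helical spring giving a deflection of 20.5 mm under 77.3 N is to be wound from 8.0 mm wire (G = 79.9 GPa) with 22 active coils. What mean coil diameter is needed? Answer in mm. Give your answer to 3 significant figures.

Required rate k = F/δ = 77.3/20.5 = 3.7707 N/mm
D = (Gd⁴/(8N_a·k))^(1/3) = (79.9×10³·8.0⁴/(8·22·3.7707))^(1/3)
  = (493138)^(1/3) = 79.0053 mm

79.0 mm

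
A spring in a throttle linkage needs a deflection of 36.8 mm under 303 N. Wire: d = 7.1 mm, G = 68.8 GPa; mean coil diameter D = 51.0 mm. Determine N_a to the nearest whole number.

Required rate k = F/δ = 303/36.8 = 8.2337 N/mm
N_a = Gd⁴/(8D³k) = (68.8×10³ × 7.1⁴)/(8 × 51.0³ × 8.2337)
    = 1.74832e+08 / 8.73766e+06 = 20.01 → 20 coils

20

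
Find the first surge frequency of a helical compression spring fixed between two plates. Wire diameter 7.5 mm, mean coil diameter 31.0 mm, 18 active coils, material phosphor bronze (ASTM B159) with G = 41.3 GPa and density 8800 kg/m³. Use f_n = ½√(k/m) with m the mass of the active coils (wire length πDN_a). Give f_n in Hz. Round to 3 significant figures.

k = Gd⁴/(8D³N_a) = (41.3×10³)(7.5⁴)/(8·31.0³·18) = 30.461 N/mm = 30461 N/m
Wire length L = πDN_a = π·31.0·18 = 1753 mm
m = ρ·(πd²/4)·L = 8800 × 44.179×10⁻⁶ m² × 1.753 m = 0.68152 kg
f_n = ½√(k/m) = 0.5·√(30461/0.68152) = 0.5·√(44696) = 105.71 Hz

106 Hz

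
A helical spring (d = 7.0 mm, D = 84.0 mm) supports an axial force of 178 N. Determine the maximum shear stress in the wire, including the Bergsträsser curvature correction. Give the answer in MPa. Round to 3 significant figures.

123 MPa

Spring index C = D/d = 84.0/7.0 = 12.0000
K_B = (4C+2)/(4C−3) = 50.000/45.000 = 1.1111
τ₀ = 8FD/(πd³) = 8·178·84.0/(π·7.0³) = 119616/1077.6 = 111.01 MPa
τ_max = K·τ₀ = 1.1111 × 111.01 = 123.34 MPa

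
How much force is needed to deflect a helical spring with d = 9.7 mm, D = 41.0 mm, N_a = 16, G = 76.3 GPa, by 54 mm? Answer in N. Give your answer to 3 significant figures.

k = Gd⁴/(8D³N_a) = (76.3×10³)(9.7⁴)/(8·41.0³·16) = 76.568 N/mm
F = k·δ = 76.568 × 54 = 4134.7 N

4130 N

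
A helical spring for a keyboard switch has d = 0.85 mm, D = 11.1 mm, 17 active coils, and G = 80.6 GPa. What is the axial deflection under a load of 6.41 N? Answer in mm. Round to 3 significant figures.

k = Gd⁴/(8D³N_a) = (80.6×10³)(0.85⁴)/(8·11.1³·17) = 0.22621 N/mm
δ = F/k = 6.41 / 0.22621 = 28.337 mm

28.3 mm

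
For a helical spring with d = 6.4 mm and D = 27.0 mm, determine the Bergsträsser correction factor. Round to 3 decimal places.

1.360

C = D/d = 27.0/6.4 = 4.2188
K_B = (4C+2)/(4C−3) = 18.875/13.875 = 1.3604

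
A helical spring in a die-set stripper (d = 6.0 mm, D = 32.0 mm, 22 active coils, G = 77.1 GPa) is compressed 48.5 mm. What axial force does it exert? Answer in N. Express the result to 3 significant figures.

k = Gd⁴/(8D³N_a) = (77.1×10³)(6.0⁴)/(8·32.0³·22) = 17.326 N/mm
F = k·δ = 17.326 × 48.5 = 840.31 N

840 N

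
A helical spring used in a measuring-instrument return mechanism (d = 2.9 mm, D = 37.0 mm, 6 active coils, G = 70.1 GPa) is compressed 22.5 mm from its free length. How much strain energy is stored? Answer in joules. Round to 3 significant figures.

k = Gd⁴/(8D³N_a) = (70.1×10³)(2.9⁴)/(8·37.0³·6) = 2.0392 N/mm
U = ½kδ² = 0.5 × 2.0392 × 22.5² = 516.18 N·mm = 0.51618 J

0.516 J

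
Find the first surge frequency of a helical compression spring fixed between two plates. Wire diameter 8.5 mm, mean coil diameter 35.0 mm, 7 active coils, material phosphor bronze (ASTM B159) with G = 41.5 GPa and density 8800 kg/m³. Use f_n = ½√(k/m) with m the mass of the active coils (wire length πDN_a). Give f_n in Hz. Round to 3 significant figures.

242 Hz

k = Gd⁴/(8D³N_a) = (41.5×10³)(8.5⁴)/(8·35.0³·7) = 90.226 N/mm = 90226 N/m
Wire length L = πDN_a = π·35.0·7 = 769.69 mm
m = ρ·(πd²/4)·L = 8800 × 56.745×10⁻⁶ m² × 0.76969 m = 0.38435 kg
f_n = ½√(k/m) = 0.5·√(90226/0.38435) = 0.5·√(2.3475e+05) = 242.25 Hz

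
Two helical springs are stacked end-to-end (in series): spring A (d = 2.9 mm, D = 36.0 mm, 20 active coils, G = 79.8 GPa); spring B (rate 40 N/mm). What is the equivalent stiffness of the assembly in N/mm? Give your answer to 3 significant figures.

k_A = Gd⁴/(8D³N_a) = (79.8×10³)(2.9⁴)/(8·36.0³·20) = 0.75608 N/mm
Series: 1/k_eq = 1/0.75608 + 1/40 = 1.3476; k_eq = 0.74205 N/mm

0.742 N/mm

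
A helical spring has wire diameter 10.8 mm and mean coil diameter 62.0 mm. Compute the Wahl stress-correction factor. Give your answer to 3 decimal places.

C = D/d = 62.0/10.8 = 5.7407
K_W = (4C−1)/(4C−4) + 0.615/C = 21.963/18.963 + 0.1071 = 1.2653

1.265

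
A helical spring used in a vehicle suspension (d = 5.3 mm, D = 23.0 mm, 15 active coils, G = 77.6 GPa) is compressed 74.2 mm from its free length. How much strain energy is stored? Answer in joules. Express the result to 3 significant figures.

115 J

k = Gd⁴/(8D³N_a) = (77.6×10³)(5.3⁴)/(8·23.0³·15) = 41.937 N/mm
U = ½kδ² = 0.5 × 41.937 × 74.2² = 1.1545e+05 N·mm = 115.45 J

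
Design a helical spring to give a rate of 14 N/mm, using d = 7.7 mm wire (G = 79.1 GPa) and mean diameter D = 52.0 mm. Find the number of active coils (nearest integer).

N_a = Gd⁴/(8D³k) = (79.1×10³ × 7.7⁴)/(8 × 52.0³ × 14)
    = 2.78061e+08 / 1.57481e+07 = 17.66 → 18 coils

18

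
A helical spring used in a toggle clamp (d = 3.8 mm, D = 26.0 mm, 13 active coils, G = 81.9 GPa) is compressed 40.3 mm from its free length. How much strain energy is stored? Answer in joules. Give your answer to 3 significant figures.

7.59 J

k = Gd⁴/(8D³N_a) = (81.9×10³)(3.8⁴)/(8·26.0³·13) = 9.3425 N/mm
U = ½kδ² = 0.5 × 9.3425 × 40.3² = 7586.6 N·mm = 7.5866 J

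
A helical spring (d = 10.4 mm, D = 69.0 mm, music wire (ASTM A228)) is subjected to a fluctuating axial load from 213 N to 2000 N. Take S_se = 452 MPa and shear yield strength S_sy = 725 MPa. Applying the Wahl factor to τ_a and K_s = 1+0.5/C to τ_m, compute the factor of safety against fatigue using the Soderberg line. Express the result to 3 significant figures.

1.58

C = D/d = 69.0/10.4 = 6.6346; K_W = (4C−1)/(4C−4)+0.615/C = 1.2258; K_s = 1+0.5/C = 1.0754
F_a = (F_max−F_min)/2 = 893.5 N; F_m = (F_max+F_min)/2 = 1106.5 N
τ_a = K_W·8F_aD/(πd³) = 1.2258 × 139.57 = 171.08 MPa
τ_m = K_s·8F_mD/(πd³) = 1.0754 × 172.84 = 185.86 MPa
Soderberg: 1/n_f = τ_a/S_se + τ_m/S_sy = 171.08/452 + 185.86/725 = 0.37850 + 0.25636 = 0.63486
n_f = 1/0.63486 = 1.575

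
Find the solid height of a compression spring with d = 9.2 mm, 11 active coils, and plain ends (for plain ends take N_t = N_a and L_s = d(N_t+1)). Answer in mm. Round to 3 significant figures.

plain ends: N_t = N_a = 11
L_s = d·(N_t+1) = 9.2 × 12 = 110.4 mm

110 mm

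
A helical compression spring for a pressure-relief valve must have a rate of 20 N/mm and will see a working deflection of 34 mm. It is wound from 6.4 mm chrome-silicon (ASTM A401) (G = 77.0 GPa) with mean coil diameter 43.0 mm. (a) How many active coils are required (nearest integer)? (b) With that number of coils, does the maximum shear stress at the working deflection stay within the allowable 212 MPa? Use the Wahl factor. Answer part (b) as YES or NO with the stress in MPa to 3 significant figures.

N_a = Gd⁴/(8D³k) = (77.0×10³)(6.4⁴)/(8·43.0³·20) = 10.16 → N_a = 10
Actual rate k = Gd⁴/(8D³·10) = 20.31 N/mm
Working load F = kδ = 20.31·34 = 690.55 N
C = 43.0/6.4 = 6.7188; K_W = (4C−1)/(4C−4)+0.615/C = 1.2227
τ_max = K_W·8FD/(πd³) = 1.2227·288.44 = 352.68 MPa
τ_max > 212 MPa → exceeds allowable

(a) 10 coils; (b) NO, τ_max = 353 MPa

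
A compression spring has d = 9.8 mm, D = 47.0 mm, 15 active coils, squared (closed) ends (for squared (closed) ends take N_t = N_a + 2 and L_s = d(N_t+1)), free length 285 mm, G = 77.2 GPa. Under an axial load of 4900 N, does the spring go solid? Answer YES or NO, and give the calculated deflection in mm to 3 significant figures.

k = Gd⁴/(8D³N_a) = (77.2×10³)(9.8⁴)/(8·47.0³·15) = 57.154 N/mm
N_t = 17; L_s = 9.8·18 = 176.4 mm; δ_solid = L₀ − L_s = 285 − 176.4 = 108.6 mm
δ = F/k = 4900/57.154 = 85.733 mm
δ < δ_solid → spring does not go solid

NO, δ = 85.7 mm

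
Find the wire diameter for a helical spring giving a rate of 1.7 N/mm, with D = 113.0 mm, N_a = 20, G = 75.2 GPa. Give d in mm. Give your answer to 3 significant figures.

8.50 mm

d = (8D³N_a·k / G)^(1/4) = (8·113.0³·20·1.7 / (75.2×10³))^0.25
  = (5219)^0.25 = 8.4996 mm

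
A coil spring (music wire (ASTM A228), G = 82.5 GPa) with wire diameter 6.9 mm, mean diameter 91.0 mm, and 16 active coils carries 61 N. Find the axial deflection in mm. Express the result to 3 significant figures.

31.5 mm

k = Gd⁴/(8D³N_a) = (82.5×10³)(6.9⁴)/(8·91.0³·16) = 1.9387 N/mm
δ = F/k = 61 / 1.9387 = 31.464 mm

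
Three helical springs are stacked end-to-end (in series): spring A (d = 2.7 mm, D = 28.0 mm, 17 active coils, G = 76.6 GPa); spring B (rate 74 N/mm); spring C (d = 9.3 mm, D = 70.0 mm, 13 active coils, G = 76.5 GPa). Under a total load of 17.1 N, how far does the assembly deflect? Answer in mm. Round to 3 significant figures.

13.8 mm

k_A = Gd⁴/(8D³N_a) = (76.6×10³)(2.7⁴)/(8·28.0³·17) = 1.3635 N/mm
k_C = Gd⁴/(8D³N_a) = (76.5×10³)(9.3⁴)/(8·70.0³·13) = 16.042 N/mm
Series: 1/k_eq = 1/1.3635 + 1/74 + 1/16.042 = 0.80923; k_eq = 1.2357 N/mm
δ = F/k_eq = 17.1/1.2357 = 13.838 mm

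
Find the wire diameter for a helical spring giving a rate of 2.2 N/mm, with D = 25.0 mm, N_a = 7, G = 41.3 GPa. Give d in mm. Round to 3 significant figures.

d = (8D³N_a·k / G)^(1/4) = (8·25.0³·7·2.2 / (41.3×10³))^0.25
  = (46.61)^0.25 = 2.6129 mm

2.61 mm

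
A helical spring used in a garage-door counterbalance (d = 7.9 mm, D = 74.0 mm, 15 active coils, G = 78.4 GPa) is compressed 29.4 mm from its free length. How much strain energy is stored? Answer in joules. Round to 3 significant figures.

k = Gd⁴/(8D³N_a) = (78.4×10³)(7.9⁴)/(8·74.0³·15) = 6.2798 N/mm
U = ½kδ² = 0.5 × 6.2798 × 29.4² = 2714 N·mm = 2.714 J

2.71 J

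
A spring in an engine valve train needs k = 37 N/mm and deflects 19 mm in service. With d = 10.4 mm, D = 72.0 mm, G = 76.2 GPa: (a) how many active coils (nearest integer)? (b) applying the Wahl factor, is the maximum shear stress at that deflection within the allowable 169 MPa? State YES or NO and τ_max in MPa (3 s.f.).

N_a = Gd⁴/(8D³k) = (76.2×10³)(10.4⁴)/(8·72.0³·37) = 8.069 → N_a = 8
Actual rate k = Gd⁴/(8D³·8) = 37.317 N/mm
Working load F = kδ = 37.317·19 = 709.03 N
C = 72.0/10.4 = 6.9231; K_W = (4C−1)/(4C−4)+0.615/C = 1.2155
τ_max = K_W·8FD/(πd³) = 1.2155·115.57 = 140.47 MPa
τ_max ≤ 169 MPa → acceptable

(a) 8 coils; (b) YES, τ_max = 140 MPa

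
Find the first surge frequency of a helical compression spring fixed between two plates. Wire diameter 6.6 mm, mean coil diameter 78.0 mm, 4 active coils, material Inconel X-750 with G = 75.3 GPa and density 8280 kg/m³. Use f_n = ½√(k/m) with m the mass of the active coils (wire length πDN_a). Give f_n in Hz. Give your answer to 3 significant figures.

92.0 Hz

k = Gd⁴/(8D³N_a) = (75.3×10³)(6.6⁴)/(8·78.0³·4) = 9.4089 N/mm = 9408.9 N/m
Wire length L = πDN_a = π·78.0·4 = 980.18 mm
m = ρ·(πd²/4)·L = 8280 × 34.212×10⁻⁶ m² × 0.98018 m = 0.27766 kg
f_n = ½√(k/m) = 0.5·√(9408.9/0.27766) = 0.5·√(33886) = 92.041 Hz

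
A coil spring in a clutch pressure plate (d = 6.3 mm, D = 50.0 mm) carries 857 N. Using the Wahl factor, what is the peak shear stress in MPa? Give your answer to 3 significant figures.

Spring index C = D/d = 50.0/6.3 = 7.9365
K_W = (4C−1)/(4C−4) + 0.615/C = 30.746/27.746 + 0.0775 = 1.1856
τ₀ = 8FD/(πd³) = 8·857·50.0/(π·6.3³) = 342800/785.55 = 436.38 MPa
τ_max = K·τ₀ = 1.1856 × 436.38 = 517.38 MPa

517 MPa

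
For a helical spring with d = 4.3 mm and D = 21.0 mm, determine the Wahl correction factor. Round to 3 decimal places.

1.319

C = D/d = 21.0/4.3 = 4.8837
K_W = (4C−1)/(4C−4) + 0.615/C = 18.535/15.535 + 0.1259 = 1.3190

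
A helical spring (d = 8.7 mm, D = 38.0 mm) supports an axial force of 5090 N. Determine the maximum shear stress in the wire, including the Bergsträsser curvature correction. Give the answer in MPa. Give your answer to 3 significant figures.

1010 MPa

Spring index C = D/d = 38.0/8.7 = 4.3678
K_B = (4C+2)/(4C−3) = 19.471/14.471 = 1.3455
τ₀ = 8FD/(πd³) = 8·5090·38.0/(π·8.7³) = 1.54736e+06/2068.7 = 747.97 MPa
τ_max = K·τ₀ = 1.3455 × 747.97 = 1006.4 MPa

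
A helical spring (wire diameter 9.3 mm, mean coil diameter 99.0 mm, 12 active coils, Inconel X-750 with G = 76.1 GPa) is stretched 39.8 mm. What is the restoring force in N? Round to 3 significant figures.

243 N

k = Gd⁴/(8D³N_a) = (76.1×10³)(9.3⁴)/(8·99.0³·12) = 6.1114 N/mm
F = k·δ = 6.1114 × 39.8 = 243.23 N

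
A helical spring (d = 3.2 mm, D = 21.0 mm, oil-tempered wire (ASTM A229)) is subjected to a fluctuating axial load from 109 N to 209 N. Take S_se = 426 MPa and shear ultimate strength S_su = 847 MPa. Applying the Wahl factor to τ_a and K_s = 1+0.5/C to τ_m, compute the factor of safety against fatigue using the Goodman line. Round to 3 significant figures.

C = D/d = 21.0/3.2 = 6.5625; K_W = (4C−1)/(4C−4)+0.615/C = 1.2285; K_s = 1+0.5/C = 1.0762
F_a = (F_max−F_min)/2 = 50 N; F_m = (F_max+F_min)/2 = 159 N
τ_a = K_W·8F_aD/(πd³) = 1.2285 × 81.598 = 100.25 MPa
τ_m = K_s·8F_mD/(πd³) = 1.0762 × 259.48 = 279.25 MPa
Goodman: 1/n_f = τ_a/S_se + τ_m/S_su = 100.25/426 + 279.25/847 = 0.23532 + 0.32969 = 0.56502
n_f = 1/0.56502 = 1.77

1.77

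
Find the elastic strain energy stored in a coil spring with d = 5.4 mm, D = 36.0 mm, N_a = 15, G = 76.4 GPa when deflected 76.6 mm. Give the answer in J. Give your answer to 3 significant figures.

k = Gd⁴/(8D³N_a) = (76.4×10³)(5.4⁴)/(8·36.0³·15) = 11.603 N/mm
U = ½kδ² = 0.5 × 11.603 × 76.6² = 34041 N·mm = 34.041 J

34.0 J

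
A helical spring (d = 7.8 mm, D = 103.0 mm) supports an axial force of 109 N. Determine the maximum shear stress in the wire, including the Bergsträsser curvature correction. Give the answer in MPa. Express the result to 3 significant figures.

Spring index C = D/d = 103.0/7.8 = 13.2051
K_B = (4C+2)/(4C−3) = 54.821/49.821 = 1.1004
τ₀ = 8FD/(πd³) = 8·109·103.0/(π·7.8³) = 89816/1490.8 = 60.245 MPa
τ_max = K·τ₀ = 1.1004 × 60.245 = 66.291 MPa

66.3 MPa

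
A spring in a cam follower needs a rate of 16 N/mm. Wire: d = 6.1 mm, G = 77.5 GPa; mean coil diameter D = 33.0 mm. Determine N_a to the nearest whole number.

N_a = Gd⁴/(8D³k) = (77.5×10³ × 6.1⁴)/(8 × 33.0³ × 16)
    = 1.07305e+08 / 4.59994e+06 = 23.33 → 23 coils

23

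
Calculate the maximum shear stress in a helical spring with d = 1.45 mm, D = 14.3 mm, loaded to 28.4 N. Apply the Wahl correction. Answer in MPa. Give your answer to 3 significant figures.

Spring index C = D/d = 14.3/1.45 = 9.8621
K_W = (4C−1)/(4C−4) + 0.615/C = 38.448/35.448 + 0.0624 = 1.1470
τ₀ = 8FD/(πd³) = 8·28.4·14.3/(π·1.45³) = 3248.96/9.5775 = 339.23 MPa
τ_max = K·τ₀ = 1.1470 × 339.23 = 389.09 MPa

389 MPa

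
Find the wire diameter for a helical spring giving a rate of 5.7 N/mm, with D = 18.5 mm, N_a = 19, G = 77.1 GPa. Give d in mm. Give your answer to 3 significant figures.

2.90 mm

d = (8D³N_a·k / G)^(1/4) = (8·18.5³·19·5.7 / (77.1×10³))^0.25
  = (71.151)^0.25 = 2.9043 mm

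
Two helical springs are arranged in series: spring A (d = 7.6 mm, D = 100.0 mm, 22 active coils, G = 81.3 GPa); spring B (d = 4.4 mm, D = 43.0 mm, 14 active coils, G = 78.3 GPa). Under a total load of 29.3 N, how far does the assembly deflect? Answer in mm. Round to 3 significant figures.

k_A = Gd⁴/(8D³N_a) = (81.3×10³)(7.6⁴)/(8·100.0³·22) = 1.5411 N/mm
k_B = Gd⁴/(8D³N_a) = (78.3×10³)(4.4⁴)/(8·43.0³·14) = 3.2957 N/mm
Series: 1/k_eq = 1/1.5411 + 1/3.2957 = 0.95231; k_eq = 1.0501 N/mm
δ = F/k_eq = 29.3/1.0501 = 27.903 mm

27.9 mm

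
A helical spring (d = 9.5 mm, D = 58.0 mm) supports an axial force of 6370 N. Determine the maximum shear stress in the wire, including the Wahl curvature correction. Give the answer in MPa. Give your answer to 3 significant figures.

Spring index C = D/d = 58.0/9.5 = 6.1053
K_W = (4C−1)/(4C−4) + 0.615/C = 23.421/20.421 + 0.1007 = 1.2476
τ₀ = 8FD/(πd³) = 8·6370·58.0/(π·9.5³) = 2.95568e+06/2693.5 = 1097.3 MPa
τ_max = K·τ₀ = 1.2476 × 1097.3 = 1369.1 MPa

1370 MPa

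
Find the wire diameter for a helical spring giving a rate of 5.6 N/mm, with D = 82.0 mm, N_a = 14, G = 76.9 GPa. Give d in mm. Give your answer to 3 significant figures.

d = (8D³N_a·k / G)^(1/4) = (8·82.0³·14·5.6 / (76.9×10³))^0.25
  = (4497)^0.25 = 8.1890 mm

8.19 mm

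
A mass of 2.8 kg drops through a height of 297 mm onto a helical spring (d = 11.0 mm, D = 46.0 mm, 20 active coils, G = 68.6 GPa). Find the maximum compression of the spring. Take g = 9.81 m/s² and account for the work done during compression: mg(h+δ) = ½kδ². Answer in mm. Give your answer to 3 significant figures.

k = Gd⁴/(8D³N_a) = (68.6×10³)(11.0⁴)/(8·46.0³·20) = 64.491 N/mm
W = mg = 2.8 × 9.81 = 27.468 N
½kδ² − Wδ − Wh = 0 → δ = (W + √(W² + 2kWh))/k
δ = (27.468 + √(754.49 + 1.05224e+06))/64.491 = (27.468 + 1026.2)/64.491 = 16.337 mm

16.3 mm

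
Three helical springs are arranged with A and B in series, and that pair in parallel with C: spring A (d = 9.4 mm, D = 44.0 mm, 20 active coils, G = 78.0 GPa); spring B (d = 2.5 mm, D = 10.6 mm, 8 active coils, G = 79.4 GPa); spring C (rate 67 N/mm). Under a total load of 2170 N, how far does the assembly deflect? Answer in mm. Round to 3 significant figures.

24.6 mm

k_A = Gd⁴/(8D³N_a) = (78.0×10³)(9.4⁴)/(8·44.0³·20) = 44.682 N/mm
k_B = Gd⁴/(8D³N_a) = (79.4×10³)(2.5⁴)/(8·10.6³·8) = 40.69 N/mm
Springs A,B series: k_AB = 1/(1/44.682+1/40.69) = 21.296 N/mm; parallel with C: k_eq = 21.296+67 = 88.296 N/mm
δ = F/k_eq = 2170/88.296 = 24.576 mm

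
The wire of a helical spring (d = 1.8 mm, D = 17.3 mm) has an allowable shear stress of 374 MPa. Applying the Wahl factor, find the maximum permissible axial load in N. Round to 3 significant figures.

43.0 N

C = D/d = 17.3/1.8 = 9.6111
K_W = (4C−1)/(4C−4) + 0.615/C = 37.444/34.444 + 0.0640 = 1.1511
τ_max = K·8FD/(πd³) → F_max = τ_allow·πd³/(8DK)
F_max = 374·π·1.8³/(8·17.3·1.1511) = 6852.3/159.31 = 43.013 N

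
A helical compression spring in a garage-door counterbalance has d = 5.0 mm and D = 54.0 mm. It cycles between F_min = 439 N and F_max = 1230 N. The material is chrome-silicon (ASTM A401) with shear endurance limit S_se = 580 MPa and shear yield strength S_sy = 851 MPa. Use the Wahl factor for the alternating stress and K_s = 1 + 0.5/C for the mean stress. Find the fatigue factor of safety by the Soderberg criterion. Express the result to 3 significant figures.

C = D/d = 54.0/5.0 = 10.8000; K_W = (4C−1)/(4C−4)+0.615/C = 1.1335; K_s = 1+0.5/C = 1.0463
F_a = (F_max−F_min)/2 = 395.5 N; F_m = (F_max+F_min)/2 = 834.5 N
τ_a = K_W·8F_aD/(πd³) = 1.1335 × 435.08 = 493.15 MPa
τ_m = K_s·8F_mD/(πd³) = 1.0463 × 918.02 = 960.52 MPa
Soderberg: 1/n_f = τ_a/S_se + τ_m/S_sy = 493.15/580 + 960.52/851 = 0.85027 + 1.12869 = 1.979
n_f = 1/1.979 = 0.5053

0.505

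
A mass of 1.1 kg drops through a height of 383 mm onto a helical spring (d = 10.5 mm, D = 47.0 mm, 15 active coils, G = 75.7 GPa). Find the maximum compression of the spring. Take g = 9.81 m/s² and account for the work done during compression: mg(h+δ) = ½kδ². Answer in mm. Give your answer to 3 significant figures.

k = Gd⁴/(8D³N_a) = (75.7×10³)(10.5⁴)/(8·47.0³·15) = 73.855 N/mm
W = mg = 1.1 × 9.81 = 10.791 N
½kδ² − Wδ − Wh = 0 → δ = (W + √(W² + 2kWh))/k
δ = (10.791 + √(116.45 + 610476))/73.855 = (10.791 + 781.4)/73.855 = 10.726 mm

10.7 mm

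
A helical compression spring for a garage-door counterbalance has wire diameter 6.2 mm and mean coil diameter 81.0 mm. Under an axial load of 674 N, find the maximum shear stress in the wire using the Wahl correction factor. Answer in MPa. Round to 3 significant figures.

Spring index C = D/d = 81.0/6.2 = 13.0645
K_W = (4C−1)/(4C−4) + 0.615/C = 51.258/48.258 + 0.0471 = 1.1092
τ₀ = 8FD/(πd³) = 8·674·81.0/(π·6.2³) = 436752/748.73 = 583.32 MPa
τ_max = K·τ₀ = 1.1092 × 583.32 = 647.05 MPa

647 MPa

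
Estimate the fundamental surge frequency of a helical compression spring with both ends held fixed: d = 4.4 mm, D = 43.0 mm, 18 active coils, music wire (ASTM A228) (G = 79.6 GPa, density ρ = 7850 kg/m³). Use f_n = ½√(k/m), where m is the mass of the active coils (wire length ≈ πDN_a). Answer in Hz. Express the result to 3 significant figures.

k = Gd⁴/(8D³N_a) = (79.6×10³)(4.4⁴)/(8·43.0³·18) = 2.6059 N/mm = 2605.9 N/m
Wire length L = πDN_a = π·43.0·18 = 2431.6 mm
m = ρ·(πd²/4)·L = 7850 × 15.205×10⁻⁶ m² × 2.4316 m = 0.29024 kg
f_n = ½√(k/m) = 0.5·√(2605.9/0.29024) = 0.5·√(8978.4) = 47.377 Hz

47.4 Hz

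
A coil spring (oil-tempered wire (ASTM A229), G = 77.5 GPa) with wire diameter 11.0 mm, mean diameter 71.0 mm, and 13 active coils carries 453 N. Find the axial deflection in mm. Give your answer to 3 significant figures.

k = Gd⁴/(8D³N_a) = (77.5×10³)(11.0⁴)/(8·71.0³·13) = 30.483 N/mm
δ = F/k = 453 / 30.483 = 14.861 mm

14.9 mm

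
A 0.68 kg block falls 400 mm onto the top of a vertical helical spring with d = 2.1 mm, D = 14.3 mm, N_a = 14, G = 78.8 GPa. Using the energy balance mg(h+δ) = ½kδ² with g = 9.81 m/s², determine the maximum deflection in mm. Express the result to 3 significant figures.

35.2 mm

k = Gd⁴/(8D³N_a) = (78.8×10³)(2.1⁴)/(8·14.3³·14) = 4.6793 N/mm
W = mg = 0.68 × 9.81 = 6.6708 N
½kδ² − Wδ − Wh = 0 → δ = (W + √(W² + 2kWh))/k
δ = (6.6708 + √(44.5 + 24971.5))/4.6793 = (6.6708 + 158.16)/4.6793 = 35.227 mm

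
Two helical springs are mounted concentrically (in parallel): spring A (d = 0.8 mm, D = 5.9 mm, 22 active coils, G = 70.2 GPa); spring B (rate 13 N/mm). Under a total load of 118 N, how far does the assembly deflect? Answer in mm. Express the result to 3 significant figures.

8.55 mm

k_A = Gd⁴/(8D³N_a) = (70.2×10³)(0.8⁴)/(8·5.9³·22) = 0.79548 N/mm
Parallel: k_eq = 0.79548 + 13 = 13.795 N/mm
δ = F/k_eq = 118/13.795 = 8.5535 mm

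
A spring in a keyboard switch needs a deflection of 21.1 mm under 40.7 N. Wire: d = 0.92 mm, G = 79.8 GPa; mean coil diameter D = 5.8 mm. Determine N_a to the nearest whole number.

Required rate k = F/δ = 40.7/21.1 = 1.9289 N/mm
N_a = Gd⁴/(8D³k) = (79.8×10³ × 0.92⁴)/(8 × 5.8³ × 1.9289)
    = 57168.2 / 3010.83 = 18.99 → 19 coils

19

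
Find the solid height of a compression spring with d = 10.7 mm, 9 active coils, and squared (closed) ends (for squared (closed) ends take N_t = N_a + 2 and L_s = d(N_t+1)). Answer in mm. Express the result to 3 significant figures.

squared (closed) ends: N_t = N_a + 2 = 9 + 2 = 11
L_s = d·(N_t+1) = 10.7 × 12 = 128.4 mm

128 mm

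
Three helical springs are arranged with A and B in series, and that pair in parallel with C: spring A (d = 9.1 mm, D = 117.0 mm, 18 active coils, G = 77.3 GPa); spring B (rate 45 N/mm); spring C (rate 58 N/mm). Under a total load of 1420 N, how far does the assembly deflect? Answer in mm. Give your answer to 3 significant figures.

23.6 mm

k_A = Gd⁴/(8D³N_a) = (77.3×10³)(9.1⁴)/(8·117.0³·18) = 2.2984 N/mm
Springs A,B series: k_AB = 1/(1/2.2984+1/45) = 2.1867 N/mm; parallel with C: k_eq = 2.1867+58 = 60.187 N/mm
δ = F/k_eq = 1420/60.187 = 23.593 mm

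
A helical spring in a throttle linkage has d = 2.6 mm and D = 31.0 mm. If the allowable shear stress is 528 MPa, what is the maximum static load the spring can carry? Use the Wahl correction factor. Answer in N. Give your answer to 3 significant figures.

C = D/d = 31.0/2.6 = 11.9231
K_W = (4C−1)/(4C−4) + 0.615/C = 46.692/43.692 + 0.0516 = 1.1202
τ_max = K·8FD/(πd³) → F_max = τ_allow·πd³/(8DK)
F_max = 528·π·2.6³/(8·31.0·1.1202) = 29154/277.82 = 104.94 N

105 N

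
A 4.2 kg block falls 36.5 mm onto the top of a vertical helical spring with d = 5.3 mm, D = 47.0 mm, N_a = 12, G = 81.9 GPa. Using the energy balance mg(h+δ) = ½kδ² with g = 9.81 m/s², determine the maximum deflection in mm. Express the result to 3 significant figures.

k = Gd⁴/(8D³N_a) = (81.9×10³)(5.3⁴)/(8·47.0³·12) = 6.4837 N/mm
W = mg = 4.2 × 9.81 = 41.202 N
½kδ² − Wδ − Wh = 0 → δ = (W + √(W² + 2kWh))/k
δ = (41.202 + √(1697.6 + 19501.3))/6.4837 = (41.202 + 145.6)/6.4837 = 28.811 mm

28.8 mm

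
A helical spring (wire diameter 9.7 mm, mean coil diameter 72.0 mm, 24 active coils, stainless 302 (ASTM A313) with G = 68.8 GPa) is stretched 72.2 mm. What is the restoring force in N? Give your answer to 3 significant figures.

k = Gd⁴/(8D³N_a) = (68.8×10³)(9.7⁴)/(8·72.0³·24) = 8.4992 N/mm
F = k·δ = 8.4992 × 72.2 = 613.64 N

614 N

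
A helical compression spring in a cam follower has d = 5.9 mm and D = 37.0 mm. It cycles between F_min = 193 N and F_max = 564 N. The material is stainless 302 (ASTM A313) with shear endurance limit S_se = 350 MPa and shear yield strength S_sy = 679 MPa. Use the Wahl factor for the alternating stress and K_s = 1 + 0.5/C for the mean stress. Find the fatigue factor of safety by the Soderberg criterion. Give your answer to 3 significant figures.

C = D/d = 37.0/5.9 = 6.2712; K_W = (4C−1)/(4C−4)+0.615/C = 1.2404; K_s = 1+0.5/C = 1.0797
F_a = (F_max−F_min)/2 = 185.5 N; F_m = (F_max+F_min)/2 = 378.5 N
τ_a = K_W·8F_aD/(πd³) = 1.2404 × 85.1 = 105.55 MPa
τ_m = K_s·8F_mD/(πd³) = 1.0797 × 173.64 = 187.49 MPa
Soderberg: 1/n_f = τ_a/S_se + τ_m/S_sy = 105.55/350 + 187.49/679 = 0.30158 + 0.27612 = 0.5777
n_f = 1/0.5777 = 1.731

1.73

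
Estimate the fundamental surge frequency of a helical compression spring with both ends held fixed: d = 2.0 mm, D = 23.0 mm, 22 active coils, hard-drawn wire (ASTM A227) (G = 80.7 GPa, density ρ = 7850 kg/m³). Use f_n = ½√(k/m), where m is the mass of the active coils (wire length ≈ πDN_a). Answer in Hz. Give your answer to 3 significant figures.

k = Gd⁴/(8D³N_a) = (80.7×10³)(2.0⁴)/(8·23.0³·22) = 0.60297 N/mm = 602.97 N/m
Wire length L = πDN_a = π·23.0·22 = 1589.6 mm
m = ρ·(πd²/4)·L = 7850 × 3.1416×10⁻⁶ m² × 1.5896 m = 0.039203 kg
f_n = ½√(k/m) = 0.5·√(602.97/0.039203) = 0.5·√(15381) = 62.01 Hz

62.0 Hz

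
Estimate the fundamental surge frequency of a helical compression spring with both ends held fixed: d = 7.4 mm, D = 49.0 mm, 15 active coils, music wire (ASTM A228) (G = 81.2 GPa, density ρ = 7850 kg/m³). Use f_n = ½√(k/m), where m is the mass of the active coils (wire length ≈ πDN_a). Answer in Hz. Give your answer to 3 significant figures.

k = Gd⁴/(8D³N_a) = (81.2×10³)(7.4⁴)/(8·49.0³·15) = 17.247 N/mm = 17247 N/m
Wire length L = πDN_a = π·49.0·15 = 2309.1 mm
m = ρ·(πd²/4)·L = 7850 × 43.008×10⁻⁶ m² × 2.3091 m = 0.77958 kg
f_n = ½√(k/m) = 0.5·√(17247/0.77958) = 0.5·√(22123) = 74.37 Hz

74.4 Hz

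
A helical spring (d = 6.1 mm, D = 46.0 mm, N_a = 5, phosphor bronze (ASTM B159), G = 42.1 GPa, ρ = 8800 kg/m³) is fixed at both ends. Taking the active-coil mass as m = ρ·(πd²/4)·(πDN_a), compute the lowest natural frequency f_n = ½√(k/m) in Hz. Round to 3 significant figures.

k = Gd⁴/(8D³N_a) = (42.1×10³)(6.1⁴)/(8·46.0³·5) = 14.972 N/mm = 14972 N/m
Wire length L = πDN_a = π·46.0·5 = 722.57 mm
m = ρ·(πd²/4)·L = 8800 × 29.225×10⁻⁶ m² × 0.72257 m = 0.18583 kg
f_n = ½√(k/m) = 0.5·√(14972/0.18583) = 0.5·√(80567) = 141.92 Hz

142 Hz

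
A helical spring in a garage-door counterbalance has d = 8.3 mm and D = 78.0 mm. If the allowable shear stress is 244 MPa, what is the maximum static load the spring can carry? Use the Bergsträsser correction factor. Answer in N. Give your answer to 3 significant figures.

C = D/d = 78.0/8.3 = 9.3976
K_B = (4C+2)/(4C−3) = 39.590/34.590 = 1.1445
τ_max = K·8FD/(πd³) → F_max = τ_allow·πd³/(8DK)
F_max = 244·π·8.3³/(8·78.0·1.1445) = 4.383e+05/714.2 = 613.7 N

614 N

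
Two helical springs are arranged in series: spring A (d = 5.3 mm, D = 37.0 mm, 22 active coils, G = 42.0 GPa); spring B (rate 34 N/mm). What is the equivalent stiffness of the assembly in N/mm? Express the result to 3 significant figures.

3.35 N/mm

k_A = Gd⁴/(8D³N_a) = (42.0×10³)(5.3⁴)/(8·37.0³·22) = 3.7174 N/mm
Series: 1/k_eq = 1/3.7174 + 1/34 = 0.29842; k_eq = 3.351 N/mm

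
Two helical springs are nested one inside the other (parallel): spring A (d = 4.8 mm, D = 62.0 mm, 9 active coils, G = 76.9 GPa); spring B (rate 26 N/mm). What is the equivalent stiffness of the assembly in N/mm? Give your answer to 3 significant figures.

28.4 N/mm

k_A = Gd⁴/(8D³N_a) = (76.9×10³)(4.8⁴)/(8·62.0³·9) = 2.3789 N/mm
Parallel: k_eq = 2.3789 + 26 = 28.379 N/mm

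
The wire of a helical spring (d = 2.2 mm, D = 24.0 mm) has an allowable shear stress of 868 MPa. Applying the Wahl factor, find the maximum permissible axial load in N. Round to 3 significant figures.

134 N

C = D/d = 24.0/2.2 = 10.9091
K_W = (4C−1)/(4C−4) + 0.615/C = 42.636/39.636 + 0.0564 = 1.1321
τ_max = K·8FD/(πd³) → F_max = τ_allow·πd³/(8DK)
F_max = 868·π·2.2³/(8·24.0·1.1321) = 29036/217.36 = 133.59 N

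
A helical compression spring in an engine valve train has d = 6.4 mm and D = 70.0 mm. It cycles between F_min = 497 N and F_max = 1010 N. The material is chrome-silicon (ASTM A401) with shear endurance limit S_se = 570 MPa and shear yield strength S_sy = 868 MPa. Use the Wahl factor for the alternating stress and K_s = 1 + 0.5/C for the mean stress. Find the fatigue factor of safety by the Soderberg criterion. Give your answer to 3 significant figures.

C = D/d = 70.0/6.4 = 10.9375; K_W = (4C−1)/(4C−4)+0.615/C = 1.1317; K_s = 1+0.5/C = 1.0457
F_a = (F_max−F_min)/2 = 256.5 N; F_m = (F_max+F_min)/2 = 753.5 N
τ_a = K_W·8F_aD/(πd³) = 1.1317 × 174.42 = 197.39 MPa
τ_m = K_s·8F_mD/(πd³) = 1.0457 × 512.37 = 535.79 MPa
Soderberg: 1/n_f = τ_a/S_se + τ_m/S_sy = 197.39/570 + 535.79/868 = 0.34629 + 0.61727 = 0.96356
n_f = 1/0.96356 = 1.038

1.04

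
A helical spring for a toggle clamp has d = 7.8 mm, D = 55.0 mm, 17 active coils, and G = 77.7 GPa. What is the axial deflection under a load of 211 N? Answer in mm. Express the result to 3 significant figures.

16.6 mm

k = Gd⁴/(8D³N_a) = (77.7×10³)(7.8⁴)/(8·55.0³·17) = 12.711 N/mm
δ = F/k = 211 / 12.711 = 16.6 mm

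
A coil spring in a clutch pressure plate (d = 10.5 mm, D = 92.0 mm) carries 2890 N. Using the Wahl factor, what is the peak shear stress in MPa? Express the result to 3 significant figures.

Spring index C = D/d = 92.0/10.5 = 8.7619
K_W = (4C−1)/(4C−4) + 0.615/C = 34.048/31.048 + 0.0702 = 1.1668
τ₀ = 8FD/(πd³) = 8·2890·92.0/(π·10.5³) = 2.12704e+06/3636.8 = 584.87 MPa
τ_max = K·τ₀ = 1.1668 × 584.87 = 682.43 MPa

682 MPa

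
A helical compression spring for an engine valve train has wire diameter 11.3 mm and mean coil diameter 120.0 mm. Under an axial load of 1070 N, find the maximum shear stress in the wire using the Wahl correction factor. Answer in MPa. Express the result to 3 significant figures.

257 MPa

Spring index C = D/d = 120.0/11.3 = 10.6195
K_W = (4C−1)/(4C−4) + 0.615/C = 41.478/38.478 + 0.0579 = 1.1359
τ₀ = 8FD/(πd³) = 8·1070·120.0/(π·11.3³) = 1.0272e+06/4533 = 226.61 MPa
τ_max = K·τ₀ = 1.1359 × 226.61 = 257.4 MPa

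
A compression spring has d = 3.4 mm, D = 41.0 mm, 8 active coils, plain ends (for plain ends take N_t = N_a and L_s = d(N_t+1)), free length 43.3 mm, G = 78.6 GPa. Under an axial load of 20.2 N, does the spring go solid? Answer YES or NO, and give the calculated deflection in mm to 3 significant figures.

k = Gd⁴/(8D³N_a) = (78.6×10³)(3.4⁴)/(8·41.0³·8) = 2.3813 N/mm
N_t = 8; L_s = 3.4·9 = 30.6 mm; δ_solid = L₀ − L_s = 43.3 − 30.6 = 12.7 mm
δ = F/k = 20.2/2.3813 = 8.4829 mm
δ < δ_solid → spring does not go solid

NO, δ = 8.48 mm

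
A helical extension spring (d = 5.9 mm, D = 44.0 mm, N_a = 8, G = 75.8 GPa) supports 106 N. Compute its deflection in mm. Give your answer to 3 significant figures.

k = Gd⁴/(8D³N_a) = (75.8×10³)(5.9⁴)/(8·44.0³·8) = 16.848 N/mm
δ = F/k = 106 / 16.848 = 6.2917 mm

6.29 mm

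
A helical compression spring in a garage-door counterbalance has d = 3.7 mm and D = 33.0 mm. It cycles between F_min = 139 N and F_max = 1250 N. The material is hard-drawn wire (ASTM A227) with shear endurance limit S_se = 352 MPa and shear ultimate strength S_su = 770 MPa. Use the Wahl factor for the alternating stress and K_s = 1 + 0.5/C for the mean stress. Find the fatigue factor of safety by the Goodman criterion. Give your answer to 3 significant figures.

C = D/d = 33.0/3.7 = 8.9189; K_W = (4C−1)/(4C−4)+0.615/C = 1.1637; K_s = 1+0.5/C = 1.0561
F_a = (F_max−F_min)/2 = 555.5 N; F_m = (F_max+F_min)/2 = 694.5 N
τ_a = K_W·8F_aD/(πd³) = 1.1637 × 921.58 = 1072.4 MPa
τ_m = K_s·8F_mD/(πd³) = 1.0561 × 1152.2 = 1216.8 MPa
Goodman: 1/n_f = τ_a/S_se + τ_m/S_su = 1072.4/352 + 1216.8/770 = 3.04662 + 1.58023 = 4.6268
n_f = 1/4.6268 = 0.2161

0.216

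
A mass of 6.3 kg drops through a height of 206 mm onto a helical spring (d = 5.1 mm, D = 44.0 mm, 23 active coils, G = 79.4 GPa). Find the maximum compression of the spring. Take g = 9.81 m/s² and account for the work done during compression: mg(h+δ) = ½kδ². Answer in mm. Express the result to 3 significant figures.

k = Gd⁴/(8D³N_a) = (79.4×10³)(5.1⁴)/(8·44.0³·23) = 3.4271 N/mm
W = mg = 6.3 × 9.81 = 61.803 N
½kδ² − Wδ − Wh = 0 → δ = (W + √(W² + 2kWh))/k
δ = (61.803 + √(3819.6 + 87263.4))/3.4271 = (61.803 + 301.8)/3.4271 = 106.1 mm

106 mm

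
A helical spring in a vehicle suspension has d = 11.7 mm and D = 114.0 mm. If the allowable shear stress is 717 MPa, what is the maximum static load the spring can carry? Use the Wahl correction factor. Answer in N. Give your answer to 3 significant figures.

3440 N

C = D/d = 114.0/11.7 = 9.7436
K_W = (4C−1)/(4C−4) + 0.615/C = 37.974/34.974 + 0.0631 = 1.1489
τ_max = K·8FD/(πd³) → F_max = τ_allow·πd³/(8DK)
F_max = 717·π·11.7³/(8·114.0·1.1489) = 3.6077e+06/1047.8 = 3443.1 N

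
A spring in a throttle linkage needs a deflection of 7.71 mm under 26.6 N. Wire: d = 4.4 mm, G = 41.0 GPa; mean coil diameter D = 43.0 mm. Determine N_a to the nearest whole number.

7

Required rate k = F/δ = 26.6/7.71 = 3.4501 N/mm
N_a = Gd⁴/(8D³k) = (41.0×10³ × 4.4⁴)/(8 × 43.0³ × 3.4501)
    = 1.53672e+07 / 2.19443e+06 = 7.003 → 7 coils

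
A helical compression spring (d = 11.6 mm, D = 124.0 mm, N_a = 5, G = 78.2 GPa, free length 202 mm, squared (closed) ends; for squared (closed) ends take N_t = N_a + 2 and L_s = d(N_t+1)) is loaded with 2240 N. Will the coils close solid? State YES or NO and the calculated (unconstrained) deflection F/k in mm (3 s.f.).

YES, δ = 121 mm

k = Gd⁴/(8D³N_a) = (78.2×10³)(11.6⁴)/(8·124.0³·5) = 18.566 N/mm
N_t = 7; L_s = 11.6·8 = 92.8 mm; δ_solid = L₀ − L_s = 202 − 92.8 = 109.2 mm
δ = F/k = 2240/18.566 = 120.65 mm
δ ≥ δ_solid → spring goes solid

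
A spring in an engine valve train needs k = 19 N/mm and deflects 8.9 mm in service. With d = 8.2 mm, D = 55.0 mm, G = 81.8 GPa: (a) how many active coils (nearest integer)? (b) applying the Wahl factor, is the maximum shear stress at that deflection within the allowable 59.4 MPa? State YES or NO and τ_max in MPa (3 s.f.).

N_a = Gd⁴/(8D³k) = (81.8×10³)(8.2⁴)/(8·55.0³·19) = 14.62 → N_a = 15
Actual rate k = Gd⁴/(8D³·15) = 18.524 N/mm
Working load F = kδ = 18.524·8.9 = 164.87 N
C = 55.0/8.2 = 6.7073; K_W = (4C−1)/(4C−4)+0.615/C = 1.2231
τ_max = K_W·8FD/(πd³) = 1.2231·41.878 = 51.222 MPa
τ_max ≤ 59.4 MPa → acceptable

(a) 15 coils; (b) YES, τ_max = 51.2 MPa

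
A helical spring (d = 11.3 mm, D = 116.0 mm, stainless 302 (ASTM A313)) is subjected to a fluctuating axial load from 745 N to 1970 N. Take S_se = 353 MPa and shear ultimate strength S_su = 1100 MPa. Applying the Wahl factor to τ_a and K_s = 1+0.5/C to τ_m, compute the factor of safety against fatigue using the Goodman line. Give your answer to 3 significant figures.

1.49

C = D/d = 116.0/11.3 = 10.2655; K_W = (4C−1)/(4C−4)+0.615/C = 1.1409; K_s = 1+0.5/C = 1.0487
F_a = (F_max−F_min)/2 = 612.5 N; F_m = (F_max+F_min)/2 = 1357.5 N
τ_a = K_W·8F_aD/(πd³) = 1.1409 × 125.39 = 143.05 MPa
τ_m = K_s·8F_mD/(πd³) = 1.0487 × 277.91 = 291.45 MPa
Goodman: 1/n_f = τ_a/S_se + τ_m/S_su = 143.05/353 + 291.45/1100 = 0.40525 + 0.26495 = 0.6702
n_f = 1/0.6702 = 1.492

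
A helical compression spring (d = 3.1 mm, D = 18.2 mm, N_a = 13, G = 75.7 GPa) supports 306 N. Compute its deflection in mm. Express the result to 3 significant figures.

27.4 mm

k = Gd⁴/(8D³N_a) = (75.7×10³)(3.1⁴)/(8·18.2³·13) = 11.151 N/mm
δ = F/k = 306 / 11.151 = 27.443 mm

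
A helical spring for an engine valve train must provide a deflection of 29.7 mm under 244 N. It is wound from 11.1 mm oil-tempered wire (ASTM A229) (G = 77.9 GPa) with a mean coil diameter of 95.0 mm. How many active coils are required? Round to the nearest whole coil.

Required rate k = F/δ = 244/29.7 = 8.2155 N/mm
N_a = Gd⁴/(8D³k) = (77.9×10³ × 11.1⁴)/(8 × 95.0³ × 8.2155)
    = 1.18258e+09 / 5.635e+07 = 20.99 → 21 coils

21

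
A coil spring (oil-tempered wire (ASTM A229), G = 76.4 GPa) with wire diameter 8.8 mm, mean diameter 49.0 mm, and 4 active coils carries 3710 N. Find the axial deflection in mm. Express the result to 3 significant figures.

30.5 mm

k = Gd⁴/(8D³N_a) = (76.4×10³)(8.8⁴)/(8·49.0³·4) = 121.7 N/mm
δ = F/k = 3710 / 121.7 = 30.485 mm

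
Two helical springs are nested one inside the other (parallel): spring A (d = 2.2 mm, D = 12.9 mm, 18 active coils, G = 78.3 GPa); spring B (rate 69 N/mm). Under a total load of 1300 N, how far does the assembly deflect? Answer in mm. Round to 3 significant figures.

k_A = Gd⁴/(8D³N_a) = (78.3×10³)(2.2⁴)/(8·12.9³·18) = 5.9336 N/mm
Parallel: k_eq = 5.9336 + 69 = 74.934 N/mm
δ = F/k_eq = 1300/74.934 = 17.349 mm

17.3 mm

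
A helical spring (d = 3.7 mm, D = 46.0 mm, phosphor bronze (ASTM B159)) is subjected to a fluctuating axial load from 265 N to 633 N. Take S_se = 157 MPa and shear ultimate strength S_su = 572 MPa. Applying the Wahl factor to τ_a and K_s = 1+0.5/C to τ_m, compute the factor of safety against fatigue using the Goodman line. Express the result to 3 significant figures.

C = D/d = 46.0/3.7 = 12.4324; K_W = (4C−1)/(4C−4)+0.615/C = 1.1151; K_s = 1+0.5/C = 1.0402
F_a = (F_max−F_min)/2 = 184 N; F_m = (F_max+F_min)/2 = 449 N
τ_a = K_W·8F_aD/(πd³) = 1.1151 × 425.51 = 474.47 MPa
τ_m = K_s·8F_mD/(πd³) = 1.0402 × 1038.3 = 1080.1 MPa
Goodman: 1/n_f = τ_a/S_se + τ_m/S_su = 474.47/157 + 1080.1/572 = 3.02213 + 1.88828 = 4.9104
n_f = 1/4.9104 = 0.2036

0.204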